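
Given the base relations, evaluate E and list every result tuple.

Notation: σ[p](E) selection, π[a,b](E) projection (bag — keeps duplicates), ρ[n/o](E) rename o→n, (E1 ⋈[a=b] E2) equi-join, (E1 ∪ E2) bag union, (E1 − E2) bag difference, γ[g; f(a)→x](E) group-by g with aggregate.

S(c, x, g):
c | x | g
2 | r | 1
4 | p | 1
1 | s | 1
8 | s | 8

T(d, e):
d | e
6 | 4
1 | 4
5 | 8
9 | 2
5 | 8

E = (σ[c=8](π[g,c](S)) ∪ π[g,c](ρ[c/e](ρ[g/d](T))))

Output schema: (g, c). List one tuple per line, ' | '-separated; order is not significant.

Row counts bottom-up:
  S → 4
  π[g,c](S) → 4
  σ[c=8](π[g,c](S)) → 1
  T → 5
  ρ[g/d](T) → 5
  ρ[c/e](ρ[g/d](T)) → 5
  π[g,c](ρ[c/e](ρ[g/d](T))) → 5
  (σ[c=8](π[g,c](S)) ∪ π[g,c](ρ[c/e](ρ[g/d](T)))) → 6

== RESULT ==
g | c
1 | 4
5 | 8
5 | 8
6 | 4
8 | 8
9 | 2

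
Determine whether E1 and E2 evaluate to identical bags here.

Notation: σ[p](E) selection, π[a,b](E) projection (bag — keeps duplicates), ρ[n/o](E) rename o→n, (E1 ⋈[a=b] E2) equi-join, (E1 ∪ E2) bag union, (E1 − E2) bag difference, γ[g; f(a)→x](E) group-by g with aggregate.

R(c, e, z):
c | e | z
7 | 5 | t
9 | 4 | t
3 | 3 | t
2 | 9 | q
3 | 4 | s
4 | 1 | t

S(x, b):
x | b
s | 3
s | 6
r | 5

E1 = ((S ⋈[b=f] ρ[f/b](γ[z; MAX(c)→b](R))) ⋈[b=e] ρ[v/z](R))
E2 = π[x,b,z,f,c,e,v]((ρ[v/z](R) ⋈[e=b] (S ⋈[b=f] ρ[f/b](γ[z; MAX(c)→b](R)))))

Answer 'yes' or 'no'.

E1 stepwise |·|:
  S → 3
  R → 6
  γ[z; MAX(c)→b](R) → 3
  ρ[f/b](γ[z; MAX(c)→b](R)) → 3
  (S ⋈[b=f] ρ[f/b](γ[z; MAX(c)→b](R))) → 1
  R → 6
  ρ[v/z](R) → 6
  ((S ⋈[b=f] ρ[f/b](γ[z; MAX(c)→b](R))) ⋈[b=e] ρ[v/z](R)) → 1
E2 stepwise |·|:
  R → 6
  ρ[v/z](R) → 6
  S → 3
  R → 6
  γ[z; MAX(c)→b](R) → 3
  ρ[f/b](γ[z; MAX(c)→b](R)) → 3
  (S ⋈[b=f] ρ[f/b](γ[z; MAX(c)→b](R))) → 1
  (ρ[v/z](R) ⋈[e=b] (S ⋈[b=f] ρ[f/b](γ[z; MAX(c)→b](R)))) → 1
  π[x,b,z,f,c,e,v]((ρ[v/z](R) ⋈[e=b] (S ⋈[b=f] ρ[f/b](γ[z; MAX(c)→b](R))))) → 1

E1 and E2 produce the same multiset:
x | b | z | f | c | e | v
s | 3 | s | 3 | 3 | 3 | t

yes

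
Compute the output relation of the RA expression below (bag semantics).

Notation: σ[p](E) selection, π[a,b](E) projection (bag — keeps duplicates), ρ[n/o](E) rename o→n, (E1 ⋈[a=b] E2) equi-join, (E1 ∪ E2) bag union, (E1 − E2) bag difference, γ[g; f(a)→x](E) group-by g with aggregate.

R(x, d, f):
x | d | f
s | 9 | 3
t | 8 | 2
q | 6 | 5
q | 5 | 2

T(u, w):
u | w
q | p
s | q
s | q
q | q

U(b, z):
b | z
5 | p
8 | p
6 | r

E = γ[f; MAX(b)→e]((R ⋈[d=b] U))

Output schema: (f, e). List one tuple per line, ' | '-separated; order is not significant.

Stepwise |·|:
  R → 4
  U → 3
  (R ⋈[d=b] U) → 3
  γ[f; MAX(b)→e]((R ⋈[d=b] U)) → 2

== RESULT ==
f | e
2 | 8
5 | 6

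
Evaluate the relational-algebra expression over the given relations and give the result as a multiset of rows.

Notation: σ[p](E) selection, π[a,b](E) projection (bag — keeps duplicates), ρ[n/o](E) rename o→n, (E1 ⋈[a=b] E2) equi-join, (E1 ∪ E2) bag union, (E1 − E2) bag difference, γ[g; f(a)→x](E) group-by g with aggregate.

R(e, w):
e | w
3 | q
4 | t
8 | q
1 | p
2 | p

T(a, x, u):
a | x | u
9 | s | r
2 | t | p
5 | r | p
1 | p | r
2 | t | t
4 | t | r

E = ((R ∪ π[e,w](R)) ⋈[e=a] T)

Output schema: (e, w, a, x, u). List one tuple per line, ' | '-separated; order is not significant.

Subexpression sizes:
  R → 5
  R → 5
  π[e,w](R) → 5
  (R ∪ π[e,w](R)) → 10
  T → 6
  ((R ∪ π[e,w](R)) ⋈[e=a] T) → 8

== RESULT ==
e | w | a | x | u
1 | p | 1 | p | r
1 | p | 1 | p | r
2 | p | 2 | t | p
2 | p | 2 | t | p
2 | p | 2 | t | t
2 | p | 2 | t | t
4 | t | 4 | t | r
4 | t | 4 | t | r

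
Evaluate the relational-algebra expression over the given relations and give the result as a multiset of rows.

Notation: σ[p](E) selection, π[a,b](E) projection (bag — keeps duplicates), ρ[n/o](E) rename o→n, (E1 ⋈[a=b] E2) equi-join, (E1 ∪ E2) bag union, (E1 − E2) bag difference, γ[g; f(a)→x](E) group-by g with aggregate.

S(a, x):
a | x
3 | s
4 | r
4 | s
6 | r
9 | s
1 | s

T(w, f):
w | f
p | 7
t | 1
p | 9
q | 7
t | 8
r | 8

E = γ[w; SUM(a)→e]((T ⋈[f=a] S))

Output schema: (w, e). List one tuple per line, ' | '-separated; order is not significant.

Row counts bottom-up:
  T → 6
  S → 6
  (T ⋈[f=a] S) → 2
  γ[w; SUM(a)→e]((T ⋈[f=a] S)) → 2

== RESULT ==
w | e
p | 9
t | 1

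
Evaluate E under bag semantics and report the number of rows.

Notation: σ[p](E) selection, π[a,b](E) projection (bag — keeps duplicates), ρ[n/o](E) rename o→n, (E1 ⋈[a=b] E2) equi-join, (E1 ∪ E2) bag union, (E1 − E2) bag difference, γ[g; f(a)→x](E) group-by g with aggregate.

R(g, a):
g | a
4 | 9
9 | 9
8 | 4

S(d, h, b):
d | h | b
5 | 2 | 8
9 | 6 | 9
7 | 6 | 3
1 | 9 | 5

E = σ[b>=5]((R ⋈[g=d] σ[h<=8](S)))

Stepwise |·|:
  R → 3
  S → 4
  σ[h<=8](S) → 3
  (R ⋈[g=d] σ[h<=8](S)) → 1
  σ[b>=5]((R ⋈[g=d] σ[h<=8](S))) → 1

|E| = 1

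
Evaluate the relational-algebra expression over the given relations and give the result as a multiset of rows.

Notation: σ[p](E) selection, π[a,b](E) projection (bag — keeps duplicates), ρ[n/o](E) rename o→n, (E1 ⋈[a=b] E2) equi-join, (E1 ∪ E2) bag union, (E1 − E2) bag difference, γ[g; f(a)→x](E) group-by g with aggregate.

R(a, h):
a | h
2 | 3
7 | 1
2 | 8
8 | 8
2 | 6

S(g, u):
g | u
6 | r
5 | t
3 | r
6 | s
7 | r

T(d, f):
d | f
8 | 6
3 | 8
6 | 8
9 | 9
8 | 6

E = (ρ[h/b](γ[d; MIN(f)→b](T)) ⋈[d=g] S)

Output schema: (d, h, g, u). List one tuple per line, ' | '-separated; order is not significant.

Row counts bottom-up:
  T → 5
  γ[d; MIN(f)→b](T) → 4
  ρ[h/b](γ[d; MIN(f)→b](T)) → 4
  S → 5
  (ρ[h/b](γ[d; MIN(f)→b](T)) ⋈[d=g] S) → 3

== RESULT ==
d | h | g | u
3 | 8 | 3 | r
6 | 8 | 6 | r
6 | 8 | 6 | s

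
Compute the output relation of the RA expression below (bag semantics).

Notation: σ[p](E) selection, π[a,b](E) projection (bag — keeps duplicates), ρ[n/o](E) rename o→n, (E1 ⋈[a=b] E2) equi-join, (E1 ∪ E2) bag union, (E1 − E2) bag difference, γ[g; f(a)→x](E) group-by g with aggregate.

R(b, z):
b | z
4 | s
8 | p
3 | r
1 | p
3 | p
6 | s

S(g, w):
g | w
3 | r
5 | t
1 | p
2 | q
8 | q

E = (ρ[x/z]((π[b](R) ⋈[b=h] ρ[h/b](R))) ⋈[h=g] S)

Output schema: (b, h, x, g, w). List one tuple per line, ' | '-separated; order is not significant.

Per-node cardinality:
  R → 6
  π[b](R) → 6
  R → 6
  ρ[h/b](R) → 6
  (π[b](R) ⋈[b=h] ρ[h/b](R)) → 8
  ρ[x/z]((π[b](R) ⋈[b=h] ρ[h/b](R))) → 8
  S → 5
  (ρ[x/z]((π[b](R) ⋈[b=h] ρ[h/b](R))) ⋈[h=g] S) → 6

== RESULT ==
b | h | x | g | w
1 | 1 | p | 1 | p
3 | 3 | p | 3 | r
3 | 3 | p | 3 | r
3 | 3 | r | 3 | r
3 | 3 | r | 3 | r
8 | 8 | p | 8 | q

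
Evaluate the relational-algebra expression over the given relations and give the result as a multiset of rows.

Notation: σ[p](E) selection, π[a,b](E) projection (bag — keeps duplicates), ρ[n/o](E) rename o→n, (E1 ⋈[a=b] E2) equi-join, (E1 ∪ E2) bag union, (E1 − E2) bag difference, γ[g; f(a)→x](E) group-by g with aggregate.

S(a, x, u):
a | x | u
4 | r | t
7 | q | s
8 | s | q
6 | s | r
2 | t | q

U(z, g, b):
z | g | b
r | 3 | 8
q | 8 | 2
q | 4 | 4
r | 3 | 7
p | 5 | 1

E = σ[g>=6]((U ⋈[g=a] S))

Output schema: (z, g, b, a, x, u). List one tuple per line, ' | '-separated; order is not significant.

Per-node cardinality:
  U → 5
  S → 5
  (U ⋈[g=a] S) → 2
  σ[g>=6]((U ⋈[g=a] S)) → 1

== RESULT ==
z | g | b | a | x | u
q | 8 | 2 | 8 | s | q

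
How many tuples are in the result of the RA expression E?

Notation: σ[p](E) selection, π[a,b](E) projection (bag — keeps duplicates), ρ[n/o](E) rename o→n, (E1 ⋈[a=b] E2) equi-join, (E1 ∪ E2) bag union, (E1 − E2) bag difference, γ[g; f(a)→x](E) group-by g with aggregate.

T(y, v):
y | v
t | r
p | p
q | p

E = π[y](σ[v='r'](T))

Per-node cardinality:
  T → 3
  σ[v='r'](T) → 1
  π[y](σ[v='r'](T)) → 1

|E| = 1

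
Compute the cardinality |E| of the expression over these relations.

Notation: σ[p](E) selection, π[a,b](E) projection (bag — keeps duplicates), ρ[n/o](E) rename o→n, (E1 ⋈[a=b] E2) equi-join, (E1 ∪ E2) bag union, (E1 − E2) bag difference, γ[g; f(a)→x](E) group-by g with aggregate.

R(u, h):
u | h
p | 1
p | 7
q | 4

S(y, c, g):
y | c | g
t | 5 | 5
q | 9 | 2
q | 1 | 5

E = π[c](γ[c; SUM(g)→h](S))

Row counts bottom-up:
  S → 3
  γ[c; SUM(g)→h](S) → 3
  π[c](γ[c; SUM(g)→h](S)) → 3

|E| = 3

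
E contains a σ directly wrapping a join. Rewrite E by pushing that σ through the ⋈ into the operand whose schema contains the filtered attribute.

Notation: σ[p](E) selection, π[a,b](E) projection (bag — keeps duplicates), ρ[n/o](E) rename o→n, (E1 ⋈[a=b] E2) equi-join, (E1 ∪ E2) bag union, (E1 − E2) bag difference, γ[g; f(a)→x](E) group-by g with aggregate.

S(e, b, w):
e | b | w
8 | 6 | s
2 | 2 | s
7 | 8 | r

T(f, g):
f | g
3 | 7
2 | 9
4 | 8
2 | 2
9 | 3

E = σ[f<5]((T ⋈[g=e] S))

σ filters on f, owned by the left side.
E' = (σ[f<5](T) ⋈[g=e] S)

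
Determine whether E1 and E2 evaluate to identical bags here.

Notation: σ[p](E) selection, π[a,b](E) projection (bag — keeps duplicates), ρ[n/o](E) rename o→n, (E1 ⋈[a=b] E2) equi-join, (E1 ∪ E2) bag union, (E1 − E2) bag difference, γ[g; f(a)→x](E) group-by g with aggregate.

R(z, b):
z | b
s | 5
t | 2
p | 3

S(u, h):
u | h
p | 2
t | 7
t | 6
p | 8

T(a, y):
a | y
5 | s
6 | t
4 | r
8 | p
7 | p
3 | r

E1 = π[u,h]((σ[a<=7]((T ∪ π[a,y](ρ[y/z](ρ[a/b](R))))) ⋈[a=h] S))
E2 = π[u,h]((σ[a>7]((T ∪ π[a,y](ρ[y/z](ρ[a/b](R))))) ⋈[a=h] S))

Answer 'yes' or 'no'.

E1 per-node cardinality:
  T → 6
  R → 3
  ρ[a/b](R) → 3
  ρ[y/z](ρ[a/b](R)) → 3
  π[a,y](ρ[y/z](ρ[a/b](R))) → 3
  (T ∪ π[a,y](ρ[y/z](ρ[a/b](R)))) → 9
  σ[a<=7]((T ∪ π[a,y](ρ[y/z](ρ[a/b](R))))) → 8
  S → 4
  (σ[a<=7]((T ∪ π[a,y](ρ[y/z](ρ[a/b](R))))) ⋈[a=h] S) → 3
  π[u,h]((σ[a<=7]((T ∪ π[a,y](ρ[y/z](ρ[a/b](R))))) ⋈[a=h] S)) → 3
E2 per-node cardinality:
  T → 6
  R → 3
  ρ[a/b](R) → 3
  ρ[y/z](ρ[a/b](R)) → 3
  π[a,y](ρ[y/z](ρ[a/b](R))) → 3
  (T ∪ π[a,y](ρ[y/z](ρ[a/b](R)))) → 9
  σ[a>7]((T ∪ π[a,y](ρ[y/z](ρ[a/b](R))))) → 1
  S → 4
  (σ[a>7]((T ∪ π[a,y](ρ[y/z](ρ[a/b](R))))) ⋈[a=h] S) → 1
  π[u,h]((σ[a>7]((T ∪ π[a,y](ρ[y/z](ρ[a/b](R))))) ⋈[a=h] S)) → 1

E1 result:
u | h
p | 2
t | 6
t | 7
E2 result:
u | h
p | 8
Witness: ('p', 8) appears 0× in E1 but 1× in E2.

no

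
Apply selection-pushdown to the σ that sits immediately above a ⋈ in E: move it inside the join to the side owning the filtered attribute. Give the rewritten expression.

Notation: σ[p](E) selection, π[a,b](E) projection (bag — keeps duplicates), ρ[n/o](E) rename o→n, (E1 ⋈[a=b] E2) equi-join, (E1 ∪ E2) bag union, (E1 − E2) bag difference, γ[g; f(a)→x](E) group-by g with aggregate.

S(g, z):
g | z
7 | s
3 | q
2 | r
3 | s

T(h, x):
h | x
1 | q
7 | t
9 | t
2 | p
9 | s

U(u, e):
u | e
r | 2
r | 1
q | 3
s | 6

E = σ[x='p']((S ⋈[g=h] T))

σ filters on x, owned by the right side.
E' = (S ⋈[g=h] σ[x='p'](T))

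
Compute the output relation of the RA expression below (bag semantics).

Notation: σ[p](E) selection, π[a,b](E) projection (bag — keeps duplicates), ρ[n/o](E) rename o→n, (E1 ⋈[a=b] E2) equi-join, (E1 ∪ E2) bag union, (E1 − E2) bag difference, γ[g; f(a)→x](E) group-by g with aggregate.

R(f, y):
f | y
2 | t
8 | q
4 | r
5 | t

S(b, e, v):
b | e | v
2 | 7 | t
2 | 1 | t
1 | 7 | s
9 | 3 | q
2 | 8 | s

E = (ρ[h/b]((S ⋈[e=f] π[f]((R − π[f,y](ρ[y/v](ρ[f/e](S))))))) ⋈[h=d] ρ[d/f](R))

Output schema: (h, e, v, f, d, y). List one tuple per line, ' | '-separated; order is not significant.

Subexpression sizes:
  S → 5
  R → 4
  S → 5
  ρ[f/e](S) → 5
  ρ[y/v](ρ[f/e](S)) → 5
  π[f,y](ρ[y/v](ρ[f/e](S))) → 5
  (R − π[f,y](ρ[y/v](ρ[f/e](S)))) → 4
  π[f]((R − π[f,y](ρ[y/v](ρ[f/e](S))))) → 4
  (S ⋈[e=f] π[f]((R − π[f,y](ρ[y/v](ρ[f/e](S)))))) → 1
  ρ[h/b]((S ⋈[e=f] π[f]((R − π[f,y](ρ[y/v](ρ[f/e](S))))))) → 1
  R → 4
  ρ[d/f](R) → 4
  (ρ[h/b]((S ⋈[e=f] π[f]((R − π[f,y](ρ[y/v](ρ[f/e](S))))))) ⋈[h=d] ρ[d/f](R)) → 1

== RESULT ==
h | e | v | f | d | y
2 | 8 | s | 8 | 2 | t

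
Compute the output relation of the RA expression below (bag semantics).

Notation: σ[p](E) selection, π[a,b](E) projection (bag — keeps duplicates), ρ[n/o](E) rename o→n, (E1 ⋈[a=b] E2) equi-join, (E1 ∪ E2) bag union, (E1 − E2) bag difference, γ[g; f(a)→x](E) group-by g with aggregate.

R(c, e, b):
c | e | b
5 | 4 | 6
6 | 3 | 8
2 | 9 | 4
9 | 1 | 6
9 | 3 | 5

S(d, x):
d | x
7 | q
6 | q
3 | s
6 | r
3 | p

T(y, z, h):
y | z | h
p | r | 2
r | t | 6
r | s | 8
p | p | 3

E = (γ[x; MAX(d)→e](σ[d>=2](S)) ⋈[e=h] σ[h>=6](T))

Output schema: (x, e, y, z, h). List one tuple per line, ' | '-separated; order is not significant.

Subexpression sizes:
  S → 5
  σ[d>=2](S) → 5
  γ[x; MAX(d)→e](σ[d>=2](S)) → 4
  T → 4
  σ[h>=6](T) → 2
  (γ[x; MAX(d)→e](σ[d>=2](S)) ⋈[e=h] σ[h>=6](T)) → 1

== RESULT ==
x | e | y | z | h
r | 6 | r | t | 6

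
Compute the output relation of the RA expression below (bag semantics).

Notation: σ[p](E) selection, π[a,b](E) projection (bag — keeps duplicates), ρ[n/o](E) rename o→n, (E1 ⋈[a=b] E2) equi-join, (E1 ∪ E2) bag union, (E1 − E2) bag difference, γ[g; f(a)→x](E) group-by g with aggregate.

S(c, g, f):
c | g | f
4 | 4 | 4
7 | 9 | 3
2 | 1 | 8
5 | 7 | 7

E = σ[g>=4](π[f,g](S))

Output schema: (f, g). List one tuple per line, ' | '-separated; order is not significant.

Row counts bottom-up:
  S → 4
  π[f,g](S) → 4
  σ[g>=4](π[f,g](S)) → 3

== RESULT ==
f | g
3 | 9
4 | 4
7 | 7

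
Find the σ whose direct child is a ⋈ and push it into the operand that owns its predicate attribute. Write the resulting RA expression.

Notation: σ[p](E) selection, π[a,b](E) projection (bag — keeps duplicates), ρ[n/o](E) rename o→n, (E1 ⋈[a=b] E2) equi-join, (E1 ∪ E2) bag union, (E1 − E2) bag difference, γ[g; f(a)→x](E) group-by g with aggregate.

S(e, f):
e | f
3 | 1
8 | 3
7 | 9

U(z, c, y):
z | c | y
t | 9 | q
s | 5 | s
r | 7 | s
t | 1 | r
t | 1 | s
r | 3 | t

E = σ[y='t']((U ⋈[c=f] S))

σ filters on y, owned by the left side.
E' = (σ[y='t'](U) ⋈[c=f] S)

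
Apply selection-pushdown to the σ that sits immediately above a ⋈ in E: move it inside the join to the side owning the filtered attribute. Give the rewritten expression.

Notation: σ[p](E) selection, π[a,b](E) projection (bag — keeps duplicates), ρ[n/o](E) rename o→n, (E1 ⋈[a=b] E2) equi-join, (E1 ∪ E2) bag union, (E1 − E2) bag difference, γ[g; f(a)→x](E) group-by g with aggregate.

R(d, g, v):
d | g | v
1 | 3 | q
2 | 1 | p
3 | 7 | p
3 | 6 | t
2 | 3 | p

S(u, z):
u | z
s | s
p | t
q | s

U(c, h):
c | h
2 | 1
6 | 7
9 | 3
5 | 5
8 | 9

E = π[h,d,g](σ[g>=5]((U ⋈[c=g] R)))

σ filters on g, owned by the right side.
E' = π[h,d,g]((U ⋈[c=g] σ[g>=5](R)))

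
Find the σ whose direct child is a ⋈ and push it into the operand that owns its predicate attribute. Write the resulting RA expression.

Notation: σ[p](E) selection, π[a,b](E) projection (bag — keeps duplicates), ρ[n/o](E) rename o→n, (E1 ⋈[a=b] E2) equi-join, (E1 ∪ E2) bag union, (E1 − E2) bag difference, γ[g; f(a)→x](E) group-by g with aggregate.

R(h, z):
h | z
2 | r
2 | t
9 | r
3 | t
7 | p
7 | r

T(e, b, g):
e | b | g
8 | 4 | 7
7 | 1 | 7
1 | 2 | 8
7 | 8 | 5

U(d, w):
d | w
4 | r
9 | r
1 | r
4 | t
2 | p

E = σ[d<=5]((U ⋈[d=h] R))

σ filters on d, owned by the left side.
E' = (σ[d<=5](U) ⋈[d=h] R)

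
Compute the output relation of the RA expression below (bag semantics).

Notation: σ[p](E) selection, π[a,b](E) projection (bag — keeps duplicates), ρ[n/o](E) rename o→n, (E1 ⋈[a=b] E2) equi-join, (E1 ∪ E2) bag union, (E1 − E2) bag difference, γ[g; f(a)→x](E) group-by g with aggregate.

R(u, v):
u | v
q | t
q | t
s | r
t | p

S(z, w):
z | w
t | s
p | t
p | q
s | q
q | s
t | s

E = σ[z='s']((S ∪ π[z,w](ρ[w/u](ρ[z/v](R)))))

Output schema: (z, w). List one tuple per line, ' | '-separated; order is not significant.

Row counts bottom-up:
  S → 6
  R → 4
  ρ[z/v](R) → 4
  ρ[w/u](ρ[z/v](R)) → 4
  π[z,w](ρ[w/u](ρ[z/v](R))) → 4
  (S ∪ π[z,w](ρ[w/u](ρ[z/v](R)))) → 10
  σ[z='s']((S ∪ π[z,w](ρ[w/u](ρ[z/v](R))))) → 1

== RESULT ==
z | w
s | q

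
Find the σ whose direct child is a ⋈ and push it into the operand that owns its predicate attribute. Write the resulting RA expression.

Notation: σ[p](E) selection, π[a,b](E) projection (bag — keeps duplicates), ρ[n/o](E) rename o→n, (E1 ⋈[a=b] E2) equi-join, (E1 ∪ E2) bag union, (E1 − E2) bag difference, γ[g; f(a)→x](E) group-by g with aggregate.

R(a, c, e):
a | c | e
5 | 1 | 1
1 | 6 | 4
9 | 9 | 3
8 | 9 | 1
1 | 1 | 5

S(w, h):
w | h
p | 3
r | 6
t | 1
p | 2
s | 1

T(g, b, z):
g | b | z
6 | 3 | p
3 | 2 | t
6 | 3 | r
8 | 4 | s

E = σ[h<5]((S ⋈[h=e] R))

σ filters on h, owned by the left side.
E' = (σ[h<5](S) ⋈[h=e] R)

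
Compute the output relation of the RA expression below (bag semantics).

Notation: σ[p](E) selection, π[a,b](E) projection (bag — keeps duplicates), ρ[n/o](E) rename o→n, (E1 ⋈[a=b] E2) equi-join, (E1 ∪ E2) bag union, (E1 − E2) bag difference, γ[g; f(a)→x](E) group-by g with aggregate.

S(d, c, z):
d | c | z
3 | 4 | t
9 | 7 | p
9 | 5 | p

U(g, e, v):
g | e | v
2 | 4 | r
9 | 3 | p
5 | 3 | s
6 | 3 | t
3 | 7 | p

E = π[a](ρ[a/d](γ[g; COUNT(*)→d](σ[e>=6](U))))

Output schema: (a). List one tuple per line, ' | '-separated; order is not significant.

Stepwise |·|:
  U → 5
  σ[e>=6](U) → 1
  γ[g; COUNT(*)→d](σ[e>=6](U)) → 1
  ρ[a/d](γ[g; COUNT(*)→d](σ[e>=6](U))) → 1
  π[a](ρ[a/d](γ[g; COUNT(*)→d](σ[e>=6](U)))) → 1

== RESULT ==
a
1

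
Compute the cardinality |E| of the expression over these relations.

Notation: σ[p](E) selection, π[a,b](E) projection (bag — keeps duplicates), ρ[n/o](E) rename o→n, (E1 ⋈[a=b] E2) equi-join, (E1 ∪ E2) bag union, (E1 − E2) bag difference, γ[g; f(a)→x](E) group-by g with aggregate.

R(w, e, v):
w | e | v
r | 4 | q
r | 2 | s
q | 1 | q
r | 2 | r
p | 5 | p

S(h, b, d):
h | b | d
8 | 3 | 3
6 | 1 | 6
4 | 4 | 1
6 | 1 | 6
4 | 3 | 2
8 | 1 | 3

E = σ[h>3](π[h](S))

Row counts bottom-up:
  S → 6
  π[h](S) → 6
  σ[h>3](π[h](S)) → 6

|E| = 6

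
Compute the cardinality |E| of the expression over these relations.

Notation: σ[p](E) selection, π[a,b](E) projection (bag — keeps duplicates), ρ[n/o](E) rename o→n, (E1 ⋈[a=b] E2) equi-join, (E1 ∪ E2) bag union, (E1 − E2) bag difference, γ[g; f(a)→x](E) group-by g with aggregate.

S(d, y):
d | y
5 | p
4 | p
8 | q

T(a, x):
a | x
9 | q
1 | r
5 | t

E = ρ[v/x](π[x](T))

Per-node cardinality:
  T → 3
  π[x](T) → 3
  ρ[v/x](π[x](T)) → 3

|E| = 3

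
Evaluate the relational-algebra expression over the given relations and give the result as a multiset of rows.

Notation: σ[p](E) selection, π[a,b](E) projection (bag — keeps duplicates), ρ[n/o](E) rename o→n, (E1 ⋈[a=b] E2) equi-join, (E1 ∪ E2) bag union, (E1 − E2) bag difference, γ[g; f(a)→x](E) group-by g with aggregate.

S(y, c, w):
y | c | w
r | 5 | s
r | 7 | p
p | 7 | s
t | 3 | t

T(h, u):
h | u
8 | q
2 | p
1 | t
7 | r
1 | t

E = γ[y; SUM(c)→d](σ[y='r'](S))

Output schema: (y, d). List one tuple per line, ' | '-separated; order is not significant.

Row counts bottom-up:
  S → 4
  σ[y='r'](S) → 2
  γ[y; SUM(c)→d](σ[y='r'](S)) → 1

== RESULT ==
y | d
r | 12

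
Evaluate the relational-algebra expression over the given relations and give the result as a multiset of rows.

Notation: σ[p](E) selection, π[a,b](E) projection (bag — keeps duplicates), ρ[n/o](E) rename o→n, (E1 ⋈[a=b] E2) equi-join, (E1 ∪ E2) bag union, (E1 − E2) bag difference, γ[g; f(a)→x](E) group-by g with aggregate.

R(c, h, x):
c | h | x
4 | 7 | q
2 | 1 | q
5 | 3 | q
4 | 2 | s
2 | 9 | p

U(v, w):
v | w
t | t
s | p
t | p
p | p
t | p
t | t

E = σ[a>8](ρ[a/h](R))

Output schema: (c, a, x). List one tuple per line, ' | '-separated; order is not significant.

Subexpression sizes:
  R → 5
  ρ[a/h](R) → 5
  σ[a>8](ρ[a/h](R)) → 1

== RESULT ==
c | a | x
2 | 9 | p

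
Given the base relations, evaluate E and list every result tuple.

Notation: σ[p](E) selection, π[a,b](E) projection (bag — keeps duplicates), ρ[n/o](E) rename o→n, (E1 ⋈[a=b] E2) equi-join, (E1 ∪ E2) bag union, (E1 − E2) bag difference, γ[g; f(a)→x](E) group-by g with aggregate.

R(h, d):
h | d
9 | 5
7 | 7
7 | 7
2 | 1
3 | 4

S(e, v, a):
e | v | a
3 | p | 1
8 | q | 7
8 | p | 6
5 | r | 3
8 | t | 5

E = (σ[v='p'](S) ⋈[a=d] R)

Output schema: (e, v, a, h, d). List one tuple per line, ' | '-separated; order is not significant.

Stepwise |·|:
  S → 5
  σ[v='p'](S) → 2
  R → 5
  (σ[v='p'](S) ⋈[a=d] R) → 1

== RESULT ==
e | v | a | h | d
3 | p | 1 | 2 | 1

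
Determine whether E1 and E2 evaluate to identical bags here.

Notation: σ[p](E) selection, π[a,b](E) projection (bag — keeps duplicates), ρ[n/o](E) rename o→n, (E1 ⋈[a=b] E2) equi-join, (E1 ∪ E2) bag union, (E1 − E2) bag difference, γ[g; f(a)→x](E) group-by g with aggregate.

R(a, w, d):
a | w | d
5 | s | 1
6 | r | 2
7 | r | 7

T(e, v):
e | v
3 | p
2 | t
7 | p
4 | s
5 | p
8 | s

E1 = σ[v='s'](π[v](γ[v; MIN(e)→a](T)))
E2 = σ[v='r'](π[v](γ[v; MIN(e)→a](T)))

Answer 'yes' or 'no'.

E1 row counts bottom-up:
  T → 6
  γ[v; MIN(e)→a](T) → 3
  π[v](γ[v; MIN(e)→a](T)) → 3
  σ[v='s'](π[v](γ[v; MIN(e)→a](T))) → 1
E2 row counts bottom-up:
  T → 6
  γ[v; MIN(e)→a](T) → 3
  π[v](γ[v; MIN(e)→a](T)) → 3
  σ[v='r'](π[v](γ[v; MIN(e)→a](T))) → 0

E1 result:
v
s
E2 result:
v
(0 rows)
Witness: ('s',) appears 1× in E1 but 0× in E2.

no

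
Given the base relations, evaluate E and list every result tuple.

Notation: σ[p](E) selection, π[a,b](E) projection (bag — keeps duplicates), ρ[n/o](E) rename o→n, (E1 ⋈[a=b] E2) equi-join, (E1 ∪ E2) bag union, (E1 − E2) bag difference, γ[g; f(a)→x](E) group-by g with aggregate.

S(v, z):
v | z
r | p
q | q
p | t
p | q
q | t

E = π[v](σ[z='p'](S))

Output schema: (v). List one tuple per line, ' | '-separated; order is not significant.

Stepwise |·|:
  S → 5
  σ[z='p'](S) → 1
  π[v](σ[z='p'](S)) → 1

== RESULT ==
v
r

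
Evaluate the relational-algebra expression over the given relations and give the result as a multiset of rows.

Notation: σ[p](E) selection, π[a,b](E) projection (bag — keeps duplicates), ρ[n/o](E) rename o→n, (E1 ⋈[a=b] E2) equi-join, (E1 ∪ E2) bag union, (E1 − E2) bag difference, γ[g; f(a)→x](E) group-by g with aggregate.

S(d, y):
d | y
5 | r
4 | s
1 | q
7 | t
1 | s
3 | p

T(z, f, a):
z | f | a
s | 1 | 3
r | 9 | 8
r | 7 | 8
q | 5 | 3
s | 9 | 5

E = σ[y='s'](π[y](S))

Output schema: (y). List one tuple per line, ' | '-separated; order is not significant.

Per-node cardinality:
  S → 6
  π[y](S) → 6
  σ[y='s'](π[y](S)) → 2

== RESULT ==
y
s
s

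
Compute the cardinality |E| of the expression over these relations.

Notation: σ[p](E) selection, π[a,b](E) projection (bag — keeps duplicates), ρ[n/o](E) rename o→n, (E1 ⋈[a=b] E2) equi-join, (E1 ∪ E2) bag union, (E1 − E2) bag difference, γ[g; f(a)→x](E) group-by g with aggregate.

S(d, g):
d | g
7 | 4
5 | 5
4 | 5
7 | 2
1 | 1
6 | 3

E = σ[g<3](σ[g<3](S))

Stepwise |·|:
  S → 6
  σ[g<3](S) → 2
  σ[g<3](σ[g<3](S)) → 2

|E| = 2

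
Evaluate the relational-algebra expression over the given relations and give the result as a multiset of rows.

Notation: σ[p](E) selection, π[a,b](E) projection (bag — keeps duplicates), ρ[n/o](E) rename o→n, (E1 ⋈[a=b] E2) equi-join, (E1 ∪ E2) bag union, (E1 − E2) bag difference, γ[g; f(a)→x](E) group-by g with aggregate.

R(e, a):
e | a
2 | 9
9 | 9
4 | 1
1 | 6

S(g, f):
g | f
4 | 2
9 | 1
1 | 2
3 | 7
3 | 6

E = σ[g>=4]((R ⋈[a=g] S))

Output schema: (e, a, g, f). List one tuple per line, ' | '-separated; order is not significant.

Stepwise |·|:
  R → 4
  S → 5
  (R ⋈[a=g] S) → 3
  σ[g>=4]((R ⋈[a=g] S)) → 2

== RESULT ==
e | a | g | f
2 | 9 | 9 | 1
9 | 9 | 9 | 1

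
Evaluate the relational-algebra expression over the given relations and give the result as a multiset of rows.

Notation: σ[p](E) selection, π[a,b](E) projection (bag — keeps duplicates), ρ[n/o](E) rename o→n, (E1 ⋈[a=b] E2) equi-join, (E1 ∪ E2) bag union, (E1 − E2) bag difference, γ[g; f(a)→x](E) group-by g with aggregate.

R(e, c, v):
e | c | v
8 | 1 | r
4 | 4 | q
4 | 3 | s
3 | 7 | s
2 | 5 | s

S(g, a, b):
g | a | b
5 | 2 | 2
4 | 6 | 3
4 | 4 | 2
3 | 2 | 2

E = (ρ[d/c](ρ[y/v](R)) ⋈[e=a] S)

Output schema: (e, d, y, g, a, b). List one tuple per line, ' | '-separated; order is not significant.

Subexpression sizes:
  R → 5
  ρ[y/v](R) → 5
  ρ[d/c](ρ[y/v](R)) → 5
  S → 4
  (ρ[d/c](ρ[y/v](R)) ⋈[e=a] S) → 4

== RESULT ==
e | d | y | g | a | b
2 | 5 | s | 3 | 2 | 2
2 | 5 | s | 5 | 2 | 2
4 | 3 | s | 4 | 4 | 2
4 | 4 | q | 4 | 4 | 2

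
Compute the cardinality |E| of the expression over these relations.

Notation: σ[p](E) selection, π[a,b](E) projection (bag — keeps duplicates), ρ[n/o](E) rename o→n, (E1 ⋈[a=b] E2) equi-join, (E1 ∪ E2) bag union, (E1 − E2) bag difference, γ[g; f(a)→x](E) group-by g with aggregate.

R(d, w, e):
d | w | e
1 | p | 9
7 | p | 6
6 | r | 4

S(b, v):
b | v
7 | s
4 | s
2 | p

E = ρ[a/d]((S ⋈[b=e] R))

Subexpression sizes:
  S → 3
  R → 3
  (S ⋈[b=e] R) → 1
  ρ[a/d]((S ⋈[b=e] R)) → 1

|E| = 1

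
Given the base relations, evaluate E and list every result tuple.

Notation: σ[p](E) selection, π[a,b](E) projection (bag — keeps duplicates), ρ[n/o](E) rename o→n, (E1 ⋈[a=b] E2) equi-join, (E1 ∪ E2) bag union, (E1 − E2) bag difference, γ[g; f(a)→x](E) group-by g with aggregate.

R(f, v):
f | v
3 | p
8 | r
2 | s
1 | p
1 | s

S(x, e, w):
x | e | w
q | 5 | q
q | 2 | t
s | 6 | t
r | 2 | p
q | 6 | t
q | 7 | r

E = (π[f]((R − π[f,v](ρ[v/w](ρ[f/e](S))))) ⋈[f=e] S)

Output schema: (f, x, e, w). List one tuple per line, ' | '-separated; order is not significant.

Row counts bottom-up:
  R → 5
  S → 6
  ρ[f/e](S) → 6
  ρ[v/w](ρ[f/e](S)) → 6
  π[f,v](ρ[v/w](ρ[f/e](S))) → 6
  (R − π[f,v](ρ[v/w](ρ[f/e](S)))) → 5
  π[f]((R − π[f,v](ρ[v/w](ρ[f/e](S))))) → 5
  S → 6
  (π[f]((R − π[f,v](ρ[v/w](ρ[f/e](S))))) ⋈[f=e] S) → 2

== RESULT ==
f | x | e | w
2 | q | 2 | t
2 | r | 2 | p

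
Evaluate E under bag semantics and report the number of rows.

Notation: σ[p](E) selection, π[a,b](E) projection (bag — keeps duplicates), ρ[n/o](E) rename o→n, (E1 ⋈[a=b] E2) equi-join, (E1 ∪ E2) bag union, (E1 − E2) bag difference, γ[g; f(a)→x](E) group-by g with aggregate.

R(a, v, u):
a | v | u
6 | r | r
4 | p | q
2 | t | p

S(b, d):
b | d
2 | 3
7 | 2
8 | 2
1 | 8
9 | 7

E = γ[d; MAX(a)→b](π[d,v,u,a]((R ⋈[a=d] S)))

Per-node cardinality:
  R → 3
  S → 5
  (R ⋈[a=d] S) → 2
  π[d,v,u,a]((R ⋈[a=d] S)) → 2
  γ[d; MAX(a)→b](π[d,v,u,a]((R ⋈[a=d] S))) → 1

|E| = 1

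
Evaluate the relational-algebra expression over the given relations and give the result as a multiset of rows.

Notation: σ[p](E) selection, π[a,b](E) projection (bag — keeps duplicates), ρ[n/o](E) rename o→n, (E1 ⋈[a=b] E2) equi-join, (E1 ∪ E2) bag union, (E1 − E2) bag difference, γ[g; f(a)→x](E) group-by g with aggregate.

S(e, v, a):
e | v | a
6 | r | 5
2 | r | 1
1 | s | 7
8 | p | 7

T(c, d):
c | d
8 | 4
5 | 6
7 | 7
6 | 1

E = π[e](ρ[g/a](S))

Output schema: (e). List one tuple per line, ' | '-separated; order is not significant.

Row counts bottom-up:
  S → 4
  ρ[g/a](S) → 4
  π[e](ρ[g/a](S)) → 4

== RESULT ==
e
1
2
6
8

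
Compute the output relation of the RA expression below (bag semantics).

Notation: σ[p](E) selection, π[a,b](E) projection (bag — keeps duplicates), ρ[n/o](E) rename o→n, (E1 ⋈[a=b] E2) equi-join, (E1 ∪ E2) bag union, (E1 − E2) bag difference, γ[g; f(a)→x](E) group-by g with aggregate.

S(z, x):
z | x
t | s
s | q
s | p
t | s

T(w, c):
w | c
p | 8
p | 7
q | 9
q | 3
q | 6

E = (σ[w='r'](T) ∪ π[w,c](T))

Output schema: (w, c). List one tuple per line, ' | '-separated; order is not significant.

Stepwise |·|:
  T → 5
  σ[w='r'](T) → 0
  T → 5
  π[w,c](T) → 5
  (σ[w='r'](T) ∪ π[w,c](T)) → 5

== RESULT ==
w | c
p | 7
p | 8
q | 3
q | 6
q | 9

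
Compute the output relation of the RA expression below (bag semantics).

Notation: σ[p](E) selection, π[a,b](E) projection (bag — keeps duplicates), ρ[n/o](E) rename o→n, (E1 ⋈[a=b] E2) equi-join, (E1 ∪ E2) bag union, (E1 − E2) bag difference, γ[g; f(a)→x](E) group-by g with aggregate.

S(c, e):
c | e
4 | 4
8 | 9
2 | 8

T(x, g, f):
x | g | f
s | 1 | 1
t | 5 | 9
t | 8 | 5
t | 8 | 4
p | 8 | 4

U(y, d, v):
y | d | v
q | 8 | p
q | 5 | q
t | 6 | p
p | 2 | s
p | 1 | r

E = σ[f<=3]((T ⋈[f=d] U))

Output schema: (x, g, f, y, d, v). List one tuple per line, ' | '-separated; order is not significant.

Per-node cardinality:
  T → 5
  U → 5
  (T ⋈[f=d] U) → 2
  σ[f<=3]((T ⋈[f=d] U)) → 1

== RESULT ==
x | g | f | y | d | v
s | 1 | 1 | p | 1 | r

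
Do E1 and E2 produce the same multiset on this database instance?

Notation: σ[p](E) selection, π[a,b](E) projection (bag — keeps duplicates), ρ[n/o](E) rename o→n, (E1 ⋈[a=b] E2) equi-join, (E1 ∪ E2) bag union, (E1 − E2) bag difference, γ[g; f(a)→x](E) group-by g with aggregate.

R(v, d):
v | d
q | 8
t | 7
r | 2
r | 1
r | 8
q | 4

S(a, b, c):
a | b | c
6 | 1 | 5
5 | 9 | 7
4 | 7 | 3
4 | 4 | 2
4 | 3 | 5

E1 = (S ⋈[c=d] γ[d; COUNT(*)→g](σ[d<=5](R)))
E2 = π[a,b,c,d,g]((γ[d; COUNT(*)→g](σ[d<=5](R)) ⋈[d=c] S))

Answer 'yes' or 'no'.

E1 stepwise |·|:
  S → 5
  R → 6
  σ[d<=5](R) → 3
  γ[d; COUNT(*)→g](σ[d<=5](R)) → 3
  (S ⋈[c=d] γ[d; COUNT(*)→g](σ[d<=5](R))) → 1
E2 stepwise |·|:
  R → 6
  σ[d<=5](R) → 3
  γ[d; COUNT(*)→g](σ[d<=5](R)) → 3
  S → 5
  (γ[d; COUNT(*)→g](σ[d<=5](R)) ⋈[d=c] S) → 1
  π[a,b,c,d,g]((γ[d; COUNT(*)→g](σ[d<=5](R)) ⋈[d=c] S)) → 1

E1 and E2 produce the same multiset:
a | b | c | d | g
4 | 4 | 2 | 2 | 1

yes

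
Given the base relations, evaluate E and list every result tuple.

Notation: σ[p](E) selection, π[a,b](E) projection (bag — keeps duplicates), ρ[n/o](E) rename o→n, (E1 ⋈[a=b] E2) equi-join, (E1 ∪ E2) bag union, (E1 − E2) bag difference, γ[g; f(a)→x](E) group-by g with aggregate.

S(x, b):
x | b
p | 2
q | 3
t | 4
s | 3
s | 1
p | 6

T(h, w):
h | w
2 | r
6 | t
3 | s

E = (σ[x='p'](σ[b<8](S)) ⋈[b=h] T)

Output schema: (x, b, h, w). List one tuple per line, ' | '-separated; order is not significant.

Per-node cardinality:
  S → 6
  σ[b<8](S) → 6
  σ[x='p'](σ[b<8](S)) → 2
  T → 3
  (σ[x='p'](σ[b<8](S)) ⋈[b=h] T) → 2

== RESULT ==
x | b | h | w
p | 2 | 2 | r
p | 6 | 6 | t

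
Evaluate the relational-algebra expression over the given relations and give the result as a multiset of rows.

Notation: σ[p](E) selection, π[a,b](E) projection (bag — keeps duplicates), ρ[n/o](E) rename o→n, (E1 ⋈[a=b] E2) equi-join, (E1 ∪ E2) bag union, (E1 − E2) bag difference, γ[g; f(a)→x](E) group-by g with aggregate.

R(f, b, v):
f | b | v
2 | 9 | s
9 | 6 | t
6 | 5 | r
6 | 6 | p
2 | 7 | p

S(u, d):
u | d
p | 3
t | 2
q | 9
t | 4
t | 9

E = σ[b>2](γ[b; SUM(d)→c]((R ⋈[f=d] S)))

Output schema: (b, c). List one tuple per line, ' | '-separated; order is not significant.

Stepwise |·|:
  R → 5
  S → 5
  (R ⋈[f=d] S) → 4
  γ[b; SUM(d)→c]((R ⋈[f=d] S)) → 3
  σ[b>2](γ[b; SUM(d)→c]((R ⋈[f=d] S))) → 3

== RESULT ==
b | c
6 | 18
7 | 2
9 | 2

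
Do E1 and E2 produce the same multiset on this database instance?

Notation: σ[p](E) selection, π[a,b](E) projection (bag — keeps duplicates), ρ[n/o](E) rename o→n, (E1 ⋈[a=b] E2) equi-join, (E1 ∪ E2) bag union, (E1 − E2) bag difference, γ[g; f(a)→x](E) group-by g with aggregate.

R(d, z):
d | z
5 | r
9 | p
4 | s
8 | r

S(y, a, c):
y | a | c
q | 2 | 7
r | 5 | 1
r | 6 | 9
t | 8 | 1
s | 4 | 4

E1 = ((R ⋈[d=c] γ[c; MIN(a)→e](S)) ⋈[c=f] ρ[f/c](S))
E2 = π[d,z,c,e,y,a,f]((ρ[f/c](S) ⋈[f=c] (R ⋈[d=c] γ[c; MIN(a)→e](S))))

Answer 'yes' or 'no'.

E1 subexpression sizes:
  R → 4
  S → 5
  γ[c; MIN(a)→e](S) → 4
  (R ⋈[d=c] γ[c; MIN(a)→e](S)) → 2
  S → 5
  ρ[f/c](S) → 5
  ((R ⋈[d=c] γ[c; MIN(a)→e](S)) ⋈[c=f] ρ[f/c](S)) → 2
E2 subexpression sizes:
  S → 5
  ρ[f/c](S) → 5
  R → 4
  S → 5
  γ[c; MIN(a)→e](S) → 4
  (R ⋈[d=c] γ[c; MIN(a)→e](S)) → 2
  (ρ[f/c](S) ⋈[f=c] (R ⋈[d=c] γ[c; MIN(a)→e](S))) → 2
  π[d,z,c,e,y,a,f]((ρ[f/c](S) ⋈[f=c] (R ⋈[d=c] γ[c; MIN(a)→e](S)))) → 2

E1 and E2 produce the same multiset:
d | z | c | e | y | a | f
4 | s | 4 | 4 | s | 4 | 4
9 | p | 9 | 6 | r | 6 | 9

yes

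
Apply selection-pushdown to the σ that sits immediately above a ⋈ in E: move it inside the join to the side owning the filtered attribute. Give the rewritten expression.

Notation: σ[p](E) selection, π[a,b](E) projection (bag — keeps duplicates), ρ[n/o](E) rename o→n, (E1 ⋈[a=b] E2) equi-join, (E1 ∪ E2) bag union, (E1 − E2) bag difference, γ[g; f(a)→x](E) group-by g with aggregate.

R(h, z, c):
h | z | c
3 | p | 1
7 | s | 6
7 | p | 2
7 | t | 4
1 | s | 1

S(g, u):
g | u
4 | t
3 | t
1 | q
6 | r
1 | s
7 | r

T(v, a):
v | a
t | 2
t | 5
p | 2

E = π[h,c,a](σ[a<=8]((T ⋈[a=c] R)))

σ filters on a, owned by the left side.
E' = π[h,c,a]((σ[a<=8](T) ⋈[a=c] R))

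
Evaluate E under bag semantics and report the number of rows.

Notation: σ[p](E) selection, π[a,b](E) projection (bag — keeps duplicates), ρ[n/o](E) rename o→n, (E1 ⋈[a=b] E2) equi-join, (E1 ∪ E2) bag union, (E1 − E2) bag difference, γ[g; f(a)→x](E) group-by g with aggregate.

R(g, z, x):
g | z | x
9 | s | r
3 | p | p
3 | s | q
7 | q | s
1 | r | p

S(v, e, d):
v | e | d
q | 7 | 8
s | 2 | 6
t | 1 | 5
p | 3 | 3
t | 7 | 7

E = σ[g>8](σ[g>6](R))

Subexpression sizes:
  R → 5
  σ[g>6](R) → 2
  σ[g>8](σ[g>6](R)) → 1

|E| = 1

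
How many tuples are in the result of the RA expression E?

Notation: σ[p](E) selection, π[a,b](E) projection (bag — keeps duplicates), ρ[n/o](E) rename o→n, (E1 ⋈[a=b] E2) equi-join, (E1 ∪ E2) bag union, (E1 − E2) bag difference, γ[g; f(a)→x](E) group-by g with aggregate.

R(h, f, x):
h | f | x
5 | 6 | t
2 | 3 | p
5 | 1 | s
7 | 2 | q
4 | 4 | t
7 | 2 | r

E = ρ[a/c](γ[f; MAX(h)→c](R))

Subexpression sizes:
  R → 6
  γ[f; MAX(h)→c](R) → 5
  ρ[a/c](γ[f; MAX(h)→c](R)) → 5

|E| = 5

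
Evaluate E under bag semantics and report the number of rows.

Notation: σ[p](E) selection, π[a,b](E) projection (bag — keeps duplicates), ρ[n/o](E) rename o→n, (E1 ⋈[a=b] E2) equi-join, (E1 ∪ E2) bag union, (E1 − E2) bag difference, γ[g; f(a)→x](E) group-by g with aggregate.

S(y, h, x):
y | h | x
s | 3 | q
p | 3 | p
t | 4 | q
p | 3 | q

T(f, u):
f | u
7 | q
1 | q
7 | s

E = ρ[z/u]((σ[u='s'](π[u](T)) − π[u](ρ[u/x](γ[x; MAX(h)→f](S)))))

Stepwise |·|:
  T → 3
  π[u](T) → 3
  σ[u='s'](π[u](T)) → 1
  S → 4
  γ[x; MAX(h)→f](S) → 2
  ρ[u/x](γ[x; MAX(h)→f](S)) → 2
  π[u](ρ[u/x](γ[x; MAX(h)→f](S))) → 2
  (σ[u='s'](π[u](T)) − π[u](ρ[u/x](γ[x; MAX(h)→f](S)))) → 1
  ρ[z/u]((σ[u='s'](π[u](T)) − π[u](ρ[u/x](γ[x; MAX(h)→f](S))))) → 1

|E| = 1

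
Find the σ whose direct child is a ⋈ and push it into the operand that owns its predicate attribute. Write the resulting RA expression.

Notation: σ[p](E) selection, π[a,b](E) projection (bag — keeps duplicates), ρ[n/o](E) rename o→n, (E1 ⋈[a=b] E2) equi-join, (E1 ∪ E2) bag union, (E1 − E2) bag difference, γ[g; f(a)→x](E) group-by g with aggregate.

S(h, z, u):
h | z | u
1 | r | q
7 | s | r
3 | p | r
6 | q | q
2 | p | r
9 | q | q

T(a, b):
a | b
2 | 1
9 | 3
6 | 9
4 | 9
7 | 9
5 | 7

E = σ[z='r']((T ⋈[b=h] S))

σ filters on z, owned by the right side.
E' = (T ⋈[b=h] σ[z='r'](S))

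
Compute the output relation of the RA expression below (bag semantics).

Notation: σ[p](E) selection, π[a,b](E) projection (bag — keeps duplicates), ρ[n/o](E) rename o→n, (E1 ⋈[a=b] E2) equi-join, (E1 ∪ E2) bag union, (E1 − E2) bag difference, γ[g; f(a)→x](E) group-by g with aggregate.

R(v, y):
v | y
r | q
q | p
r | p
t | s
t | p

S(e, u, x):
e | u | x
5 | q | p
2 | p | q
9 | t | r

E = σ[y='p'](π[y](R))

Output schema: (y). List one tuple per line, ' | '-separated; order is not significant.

Row counts bottom-up:
  R → 5
  π[y](R) → 5
  σ[y='p'](π[y](R)) → 3

== RESULT ==
y
p
p
p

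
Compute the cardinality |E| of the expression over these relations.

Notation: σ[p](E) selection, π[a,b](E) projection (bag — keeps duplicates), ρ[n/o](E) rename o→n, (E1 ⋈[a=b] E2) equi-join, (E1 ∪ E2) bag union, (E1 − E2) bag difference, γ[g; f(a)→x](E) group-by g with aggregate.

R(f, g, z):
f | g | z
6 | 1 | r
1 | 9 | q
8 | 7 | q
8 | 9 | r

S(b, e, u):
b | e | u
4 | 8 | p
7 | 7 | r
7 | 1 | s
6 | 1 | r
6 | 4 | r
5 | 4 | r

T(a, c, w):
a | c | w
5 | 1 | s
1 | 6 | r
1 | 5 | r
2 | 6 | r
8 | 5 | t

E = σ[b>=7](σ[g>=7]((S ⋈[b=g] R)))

Row counts bottom-up:
  S → 6
  R → 4
  (S ⋈[b=g] R) → 2
  σ[g>=7]((S ⋈[b=g] R)) → 2
  σ[b>=7](σ[g>=7]((S ⋈[b=g] R))) → 2

|E| = 2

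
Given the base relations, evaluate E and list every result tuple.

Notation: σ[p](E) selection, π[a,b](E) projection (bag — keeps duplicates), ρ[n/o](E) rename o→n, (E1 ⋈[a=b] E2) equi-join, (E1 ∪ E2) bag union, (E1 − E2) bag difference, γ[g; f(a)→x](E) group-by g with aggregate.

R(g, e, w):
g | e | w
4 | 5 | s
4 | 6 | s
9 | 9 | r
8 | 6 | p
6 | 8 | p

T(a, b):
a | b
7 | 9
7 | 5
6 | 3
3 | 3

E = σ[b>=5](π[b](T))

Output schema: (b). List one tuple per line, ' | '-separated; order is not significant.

Stepwise |·|:
  T → 4
  π[b](T) → 4
  σ[b>=5](π[b](T)) → 2

== RESULT ==
b
5
9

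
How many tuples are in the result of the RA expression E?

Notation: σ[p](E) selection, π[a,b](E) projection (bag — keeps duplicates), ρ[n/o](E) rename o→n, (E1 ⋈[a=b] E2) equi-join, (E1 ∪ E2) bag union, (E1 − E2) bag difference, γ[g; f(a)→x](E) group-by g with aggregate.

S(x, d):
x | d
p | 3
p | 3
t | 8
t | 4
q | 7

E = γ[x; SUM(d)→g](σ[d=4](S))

Per-node cardinality:
  S → 5
  σ[d=4](S) → 1
  γ[x; SUM(d)→g](σ[d=4](S)) → 1

|E| = 1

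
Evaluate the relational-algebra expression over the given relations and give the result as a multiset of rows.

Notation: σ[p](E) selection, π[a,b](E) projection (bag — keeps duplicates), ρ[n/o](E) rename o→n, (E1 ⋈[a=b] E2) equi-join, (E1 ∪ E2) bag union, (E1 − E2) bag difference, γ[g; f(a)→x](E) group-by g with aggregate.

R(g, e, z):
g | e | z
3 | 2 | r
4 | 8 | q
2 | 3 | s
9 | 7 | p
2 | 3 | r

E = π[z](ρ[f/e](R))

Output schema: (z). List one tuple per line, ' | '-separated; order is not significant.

Stepwise |·|:
  R → 5
  ρ[f/e](R) → 5
  π[z](ρ[f/e](R)) → 5

== RESULT ==
z
p
q
r
r
s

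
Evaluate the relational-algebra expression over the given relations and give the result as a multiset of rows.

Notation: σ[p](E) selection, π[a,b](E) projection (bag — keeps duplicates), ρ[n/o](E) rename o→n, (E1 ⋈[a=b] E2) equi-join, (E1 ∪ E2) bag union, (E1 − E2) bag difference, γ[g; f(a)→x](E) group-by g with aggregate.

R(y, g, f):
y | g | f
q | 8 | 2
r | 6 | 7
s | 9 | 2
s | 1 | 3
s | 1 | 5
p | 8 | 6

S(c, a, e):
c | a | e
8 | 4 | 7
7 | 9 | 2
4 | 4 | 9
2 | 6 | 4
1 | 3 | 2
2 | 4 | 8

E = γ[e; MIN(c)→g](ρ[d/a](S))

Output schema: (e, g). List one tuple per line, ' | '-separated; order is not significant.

Per-node cardinality:
  S → 6
  ρ[d/a](S) → 6
  γ[e; MIN(c)→g](ρ[d/a](S)) → 5

== RESULT ==
e | g
2 | 1
4 | 2
7 | 8
8 | 2
9 | 4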